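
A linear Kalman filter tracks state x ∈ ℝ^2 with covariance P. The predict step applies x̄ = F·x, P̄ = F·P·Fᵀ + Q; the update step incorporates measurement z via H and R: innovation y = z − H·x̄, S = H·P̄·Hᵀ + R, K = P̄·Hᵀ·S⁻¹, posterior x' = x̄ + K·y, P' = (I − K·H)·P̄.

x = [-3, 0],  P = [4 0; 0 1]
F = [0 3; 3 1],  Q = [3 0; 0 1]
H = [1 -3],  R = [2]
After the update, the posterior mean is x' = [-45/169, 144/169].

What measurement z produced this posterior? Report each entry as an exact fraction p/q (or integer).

z = [-3]

x̄ = F·x = [0, -9]
P̄ = F·P·Fᵀ + Q = [12 3; 3 38]
S = H·P̄·Hᵀ + R = [338]
K = P̄·Hᵀ·S⁻¹ = [3/338; -111/338]
x' − x̄ = [-45/169, 1665/169] = K·y
y = (KᵀK)⁻¹·Kᵀ·(x' − x̄) = [-30]
z = y + H·x̄ = [-30] + [27] = [-3]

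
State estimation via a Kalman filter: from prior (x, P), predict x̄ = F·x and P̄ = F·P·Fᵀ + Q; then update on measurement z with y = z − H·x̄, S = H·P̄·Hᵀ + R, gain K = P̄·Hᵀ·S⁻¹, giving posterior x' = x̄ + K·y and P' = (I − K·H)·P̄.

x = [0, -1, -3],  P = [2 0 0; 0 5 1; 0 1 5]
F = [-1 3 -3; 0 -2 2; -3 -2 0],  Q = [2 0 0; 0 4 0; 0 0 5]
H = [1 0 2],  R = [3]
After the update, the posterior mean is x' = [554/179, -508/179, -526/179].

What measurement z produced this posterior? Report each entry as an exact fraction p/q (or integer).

x̄ = F·x = [6, -4, 2]
P̄ = F·P·Fᵀ + Q = [76 -48 -18; -48 36 16; -18 16 43]
S = H·P̄·Hᵀ + R = [179]
K = P̄·Hᵀ·S⁻¹ = [40/179; -16/179; 68/179]
x' − x̄ = [-520/179, 208/179, -884/179] = K·y
y = (KᵀK)⁻¹·Kᵀ·(x' − x̄) = [-13]
z = y + H·x̄ = [-13] + [10] = [-3]

z = [-3]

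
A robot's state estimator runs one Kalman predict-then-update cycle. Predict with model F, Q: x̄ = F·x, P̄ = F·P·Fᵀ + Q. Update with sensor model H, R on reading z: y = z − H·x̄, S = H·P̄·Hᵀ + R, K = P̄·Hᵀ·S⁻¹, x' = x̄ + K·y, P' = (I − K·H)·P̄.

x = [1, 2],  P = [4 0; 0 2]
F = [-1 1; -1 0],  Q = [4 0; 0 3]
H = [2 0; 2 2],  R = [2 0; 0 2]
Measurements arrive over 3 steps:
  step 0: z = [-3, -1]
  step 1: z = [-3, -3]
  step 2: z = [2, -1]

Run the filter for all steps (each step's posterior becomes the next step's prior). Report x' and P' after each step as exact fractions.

step 0: x' = [-317/287, 114/287], P' = [118/287 -104/287; -104/287 223/287]
step 1: x' = [-6393/4627, -34/4627], P' = [12931/32389 -11012/32389; -11012/32389 23447/32389]
step 2: x' = [2476264/3585049, -3097988/3585049], P' = [1430388/3585049 -1218487/3585049; -1218487/3585049 2594958/3585049]

step 0: x̄ = F·x = [1, -1]
step 0: P̄ = F·P·Fᵀ + Q = [10 4; 4 7]
step 0: y = z − H·x̄ = [-5, -1]
step 0: S = H·P̄·Hᵀ + R = [42 56; 56 102]
step 0: K = P̄·Hᵀ·S⁻¹ = [118/287 2/41; -104/287 17/41]
step 0: x' = x̄ + K·y = [-317/287, 114/287]
step 0: P' = (I − K·H)·P̄ = [118/287 -104/287; -104/287 223/287]
step 1: x̄ = F·x = [431/287, 317/287]
step 1: P̄ = F·P·Fᵀ + Q = [1697/287 222/287; 222/287 979/287]
step 1: y = z − H·x̄ = [-1723/287, -2357/287]
step 1: S = H·P̄·Hᵀ + R = [7362/287 7676/287; 7676/287 13054/287]
step 1: K = P̄·Hᵀ·S⁻¹ = [12931/32389 1919/32389; -11012/32389 12435/32389]
step 1: x' = x̄ + K·y = [-6393/4627, -34/4627]
step 1: P' = (I − K·H)·P̄ = [12931/32389 -11012/32389; -11012/32389 23447/32389]
step 2: x̄ = F·x = [6359/4627, 6393/4627]
step 2: P̄ = F·P·Fᵀ + Q = [187958/32389 23943/32389; 23943/32389 110098/32389]
step 2: y = z − H·x̄ = [-3464/4627, -30131/4627]
step 2: S = H·P̄·Hᵀ + R = [816610/32389 847604/32389; 847604/32389 1448546/32389]
step 2: K = P̄·Hᵀ·S⁻¹ = [1430388/3585049 211901/3585049; -1218487/3585049 1376471/3585049]
step 2: x' = x̄ + K·y = [2476264/3585049, -3097988/3585049]
step 2: P' = (I − K·H)·P̄ = [1430388/3585049 -1218487/3585049; -1218487/3585049 2594958/3585049]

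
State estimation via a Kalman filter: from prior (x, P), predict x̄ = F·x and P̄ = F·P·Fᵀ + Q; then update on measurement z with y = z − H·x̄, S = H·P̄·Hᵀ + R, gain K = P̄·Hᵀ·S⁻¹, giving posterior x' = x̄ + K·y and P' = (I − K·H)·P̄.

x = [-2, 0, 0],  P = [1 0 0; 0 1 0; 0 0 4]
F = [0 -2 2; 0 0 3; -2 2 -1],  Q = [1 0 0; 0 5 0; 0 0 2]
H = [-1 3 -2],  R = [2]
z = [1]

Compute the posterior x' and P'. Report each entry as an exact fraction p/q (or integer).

x' = [27/16, 1107/400, 283/100]
P' = [111/16 15/16 -9/4; 15/16 1271/400 399/100; -9/4 399/100 181/25]

x̄ = F·x = [0, 0, 4]
P̄ = F·P·Fᵀ + Q = [21 24 -12; 24 41 -12; -12 -12 14]
y = z − H·x̄ = [9]
S = H·P̄·Hᵀ + R = [400]
K = P̄·Hᵀ·S⁻¹ = [3/16; 123/400; -13/100]
x' = x̄ + K·y = [27/16, 1107/400, 283/100]
P' = (I − K·H)·P̄ = [111/16 15/16 -9/4; 15/16 1271/400 399/100; -9/4 399/100 181/25]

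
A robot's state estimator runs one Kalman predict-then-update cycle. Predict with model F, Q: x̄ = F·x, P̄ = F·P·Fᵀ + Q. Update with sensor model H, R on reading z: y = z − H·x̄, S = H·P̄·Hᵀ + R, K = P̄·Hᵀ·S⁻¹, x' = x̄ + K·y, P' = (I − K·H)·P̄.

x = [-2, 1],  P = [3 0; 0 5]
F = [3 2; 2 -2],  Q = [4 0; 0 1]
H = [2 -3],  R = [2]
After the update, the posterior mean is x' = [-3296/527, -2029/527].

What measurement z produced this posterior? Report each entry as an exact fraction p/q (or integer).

z = [-1]

x̄ = F·x = [-4, -6]
P̄ = F·P·Fᵀ + Q = [51 -2; -2 33]
S = H·P̄·Hᵀ + R = [527]
K = P̄·Hᵀ·S⁻¹ = [108/527; -103/527]
x' − x̄ = [-1188/527, 1133/527] = K·y
y = (KᵀK)⁻¹·Kᵀ·(x' − x̄) = [-11]
z = y + H·x̄ = [-11] + [10] = [-1]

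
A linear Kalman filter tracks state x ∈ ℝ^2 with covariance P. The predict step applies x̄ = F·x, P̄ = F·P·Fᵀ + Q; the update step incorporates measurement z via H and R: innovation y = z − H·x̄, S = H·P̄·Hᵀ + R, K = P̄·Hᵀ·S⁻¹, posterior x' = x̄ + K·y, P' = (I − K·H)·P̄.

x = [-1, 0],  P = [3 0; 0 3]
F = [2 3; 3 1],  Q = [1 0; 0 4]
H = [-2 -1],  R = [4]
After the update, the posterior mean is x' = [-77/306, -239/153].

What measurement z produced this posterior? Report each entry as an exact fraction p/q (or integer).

x̄ = F·x = [-2, -3]
P̄ = F·P·Fᵀ + Q = [40 27; 27 34]
S = H·P̄·Hᵀ + R = [306]
K = P̄·Hᵀ·S⁻¹ = [-107/306; -44/153]
x' − x̄ = [535/306, 220/153] = K·y
y = (KᵀK)⁻¹·Kᵀ·(x' − x̄) = [-5]
z = y + H·x̄ = [-5] + [7] = [2]

z = [2]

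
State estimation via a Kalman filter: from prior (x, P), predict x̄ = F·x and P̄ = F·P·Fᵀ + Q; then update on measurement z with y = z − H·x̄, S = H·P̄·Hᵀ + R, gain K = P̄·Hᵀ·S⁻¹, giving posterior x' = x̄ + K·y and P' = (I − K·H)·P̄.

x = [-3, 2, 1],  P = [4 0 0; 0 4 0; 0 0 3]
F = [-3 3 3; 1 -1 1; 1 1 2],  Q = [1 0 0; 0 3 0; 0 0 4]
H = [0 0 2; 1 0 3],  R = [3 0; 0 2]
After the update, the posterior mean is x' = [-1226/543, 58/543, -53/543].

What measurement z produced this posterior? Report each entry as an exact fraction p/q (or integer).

z = [1, -3]

x̄ = F·x = [18, -4, 1]
P̄ = F·P·Fᵀ + Q = [100 -15 18; -15 14 6; 18 6 24]
S = H·P̄·Hᵀ + R = [99 180; 180 426]
K = P̄·Hᵀ·S⁻¹ = [-688/543 487/543; 254/543 -69/362; 236/543 5/181]
x' − x̄ = [-11000/543, 2230/543, -596/543] = K·y
y = (KᵀK)⁻¹·Kᵀ·(x' − x̄) = [-1, -24]
z = y + H·x̄ = [-1, -24] + [2, 21] = [1, -3]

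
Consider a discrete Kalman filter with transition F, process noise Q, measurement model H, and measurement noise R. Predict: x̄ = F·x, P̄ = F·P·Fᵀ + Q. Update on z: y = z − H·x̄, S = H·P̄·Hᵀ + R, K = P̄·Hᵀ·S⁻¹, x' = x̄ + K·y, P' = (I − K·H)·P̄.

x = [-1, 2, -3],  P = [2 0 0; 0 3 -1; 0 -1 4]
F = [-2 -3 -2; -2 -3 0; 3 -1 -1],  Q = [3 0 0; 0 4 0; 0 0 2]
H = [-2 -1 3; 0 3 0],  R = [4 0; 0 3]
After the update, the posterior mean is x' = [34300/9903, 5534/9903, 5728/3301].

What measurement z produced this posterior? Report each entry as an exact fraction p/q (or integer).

z = [-2, 2]

x̄ = F·x = [2, -4, -2]
P̄ = F·P·Fᵀ + Q = [42 29 0; 29 39 -6; 0 -6 25]
S = H·P̄·Hᵀ + R = [588 -345; -345 354]
K = P̄·Hᵀ·S⁻¹ = [-3329/29709 4057/29709; -115/29709 9707/29709; 832/3301 643/3301]
x' − x̄ = [14494/9903, 45146/9903, 12330/3301] = K·y
y = (KᵀK)⁻¹·Kᵀ·(x' − x̄) = [4, 14]
z = y + H·x̄ = [4, 14] + [-6, -12] = [-2, 2]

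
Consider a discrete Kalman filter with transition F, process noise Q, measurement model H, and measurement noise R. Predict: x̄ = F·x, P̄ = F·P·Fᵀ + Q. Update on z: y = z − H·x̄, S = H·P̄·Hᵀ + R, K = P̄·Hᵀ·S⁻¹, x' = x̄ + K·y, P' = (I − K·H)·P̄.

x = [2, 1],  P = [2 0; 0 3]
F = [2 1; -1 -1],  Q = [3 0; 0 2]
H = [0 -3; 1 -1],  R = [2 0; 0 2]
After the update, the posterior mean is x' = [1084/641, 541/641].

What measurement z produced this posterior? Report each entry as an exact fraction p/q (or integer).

z = [-3, 1]

x̄ = F·x = [5, -3]
P̄ = F·P·Fᵀ + Q = [14 -7; -7 7]
S = H·P̄·Hᵀ + R = [65 42; 42 37]
K = P̄·Hᵀ·S⁻¹ = [-105/641 483/641; -189/641 -28/641]
x' − x̄ = [-2121/641, 2464/641] = K·y
y = (KᵀK)⁻¹·Kᵀ·(x' − x̄) = [-12, -7]
z = y + H·x̄ = [-12, -7] + [9, 8] = [-3, 1]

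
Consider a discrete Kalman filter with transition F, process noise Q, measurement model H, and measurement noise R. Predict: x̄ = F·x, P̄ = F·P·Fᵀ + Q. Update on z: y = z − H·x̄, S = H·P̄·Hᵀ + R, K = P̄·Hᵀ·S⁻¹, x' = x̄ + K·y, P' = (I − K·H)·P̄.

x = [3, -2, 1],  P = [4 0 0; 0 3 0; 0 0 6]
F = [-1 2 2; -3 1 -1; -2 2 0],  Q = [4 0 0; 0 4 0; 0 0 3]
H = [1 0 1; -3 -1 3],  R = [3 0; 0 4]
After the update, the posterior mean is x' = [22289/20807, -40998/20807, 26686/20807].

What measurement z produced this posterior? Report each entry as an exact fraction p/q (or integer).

x̄ = F·x = [-5, -12, -10]
P̄ = F·P·Fᵀ + Q = [44 6 20; 6 49 30; 20 30 31]
S = H·P̄·Hᵀ + R = [118 -75; -75 224]
K = P̄·Hᵀ·S⁻¹ = [8486/20807 -4404/20807; 9789/20807 5414/20807; 11649/20807 4179/20807]
x' − x̄ = [126324/20807, 208686/20807, 234756/20807] = K·y
y = (KᵀK)⁻¹·Kᵀ·(x' − x̄) = [18, 6]
z = y + H·x̄ = [18, 6] + [-15, -3] = [3, 3]

z = [3, 3]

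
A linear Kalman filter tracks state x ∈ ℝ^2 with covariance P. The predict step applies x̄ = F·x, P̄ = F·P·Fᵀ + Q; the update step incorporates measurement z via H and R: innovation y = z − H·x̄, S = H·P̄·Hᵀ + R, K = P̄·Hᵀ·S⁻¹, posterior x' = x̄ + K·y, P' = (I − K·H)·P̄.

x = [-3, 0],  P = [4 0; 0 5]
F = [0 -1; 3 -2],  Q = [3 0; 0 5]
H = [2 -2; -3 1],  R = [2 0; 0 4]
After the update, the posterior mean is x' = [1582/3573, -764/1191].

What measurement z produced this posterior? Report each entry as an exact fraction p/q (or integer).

x̄ = F·x = [0, -9]
P̄ = F·P·Fᵀ + Q = [8 10; 10 61]
S = H·P̄·Hᵀ + R = [198 -90; -90 77]
K = P̄·Hᵀ·S⁻¹ = [-784/3573 -174/397; -844/1191 -169/397]
x' − x̄ = [1582/3573, 9955/1191] = K·y
y = (KᵀK)⁻¹·Kᵀ·(x' − x̄) = [-16, 7]
z = y + H·x̄ = [-16, 7] + [18, -9] = [2, -2]

z = [2, -2]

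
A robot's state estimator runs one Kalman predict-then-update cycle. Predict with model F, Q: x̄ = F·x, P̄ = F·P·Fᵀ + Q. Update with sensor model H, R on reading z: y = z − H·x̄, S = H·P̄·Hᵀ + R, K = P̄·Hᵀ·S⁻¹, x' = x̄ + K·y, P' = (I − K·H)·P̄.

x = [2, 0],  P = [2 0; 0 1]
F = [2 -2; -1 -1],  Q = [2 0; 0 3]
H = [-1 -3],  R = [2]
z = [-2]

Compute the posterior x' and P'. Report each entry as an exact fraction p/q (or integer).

x̄ = F·x = [4, -2]
P̄ = F·P·Fᵀ + Q = [14 -2; -2 6]
y = z − H·x̄ = [-4]
S = H·P̄·Hᵀ + R = [58]
K = P̄·Hᵀ·S⁻¹ = [-4/29; -8/29]
x' = x̄ + K·y = [132/29, -26/29]
P' = (I − K·H)·P̄ = [374/29 -122/29; -122/29 46/29]

x' = [132/29, -26/29]
P' = [374/29 -122/29; -122/29 46/29]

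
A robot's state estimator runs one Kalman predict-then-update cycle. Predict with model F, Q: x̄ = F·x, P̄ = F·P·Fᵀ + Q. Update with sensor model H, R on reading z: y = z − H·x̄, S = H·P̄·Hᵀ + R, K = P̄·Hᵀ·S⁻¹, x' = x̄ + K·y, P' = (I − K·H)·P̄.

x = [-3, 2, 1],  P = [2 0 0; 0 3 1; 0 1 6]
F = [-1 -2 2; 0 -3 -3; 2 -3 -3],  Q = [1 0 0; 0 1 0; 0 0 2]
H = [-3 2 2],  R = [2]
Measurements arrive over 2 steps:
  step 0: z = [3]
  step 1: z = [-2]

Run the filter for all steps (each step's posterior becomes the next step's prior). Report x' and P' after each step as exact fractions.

step 0: x̄ = F·x = [1, -9, -15]
step 0: P̄ = F·P·Fᵀ + Q = [31 -18 -22; -18 100 99; -22 99 109]
step 0: y = z − H·x̄ = [54]
step 0: S = H·P̄·Hᵀ + R = [2389]
step 0: K = P̄·Hᵀ·S⁻¹ = [-173/2389; 452/2389; 482/2389]
step 0: x' = x̄ + K·y = [-6953/2389, 2907/2389, -9807/2389]
step 0: P' = (I − K·H)·P̄ = [44130/2389 35194/2389 30828/2389; 35194/2389 34596/2389 18647/2389; 30828/2389 18647/2389 28077/2389]
step 1: x̄ = F·x = [-18475/2389, 20700/2389, 6794/2389]
step 1: P̄ = F·P·Fᵀ + Q = [165499/2389 237180/2389 131456/2389; 237180/2389 902092/2389 503571/2389; 131456/2389 503571/2389 288737/2389]
step 1: y = z − H·x̄ = [-115191/2389]
step 1: S = H·P̄·Hᵀ + R = [5862521/2389]
step 1: K = P̄·Hᵀ·S⁻¹ = [240775/5862521; 2099786/5862521; 1190248/5862521]
step 1: x' = x̄ + K·y = [-56946500/5862521, -50448834/5862521, -40718246/5862521]
step 1: P' = (I − K·H)·P̄ = [381862186/5862521 370404670/5862521 202629384/5862521; 370404670/5862521 368117224/5862521 189589567/5862521; 202629384/5862521 189589567/5862521 115544757/5862521]

step 0: x' = [-6953/2389, 2907/2389, -9807/2389], P' = [44130/2389 35194/2389 30828/2389; 35194/2389 34596/2389 18647/2389; 30828/2389 18647/2389 28077/2389]
step 1: x' = [-56946500/5862521, -50448834/5862521, -40718246/5862521], P' = [381862186/5862521 370404670/5862521 202629384/5862521; 370404670/5862521 368117224/5862521 189589567/5862521; 202629384/5862521 189589567/5862521 115544757/5862521]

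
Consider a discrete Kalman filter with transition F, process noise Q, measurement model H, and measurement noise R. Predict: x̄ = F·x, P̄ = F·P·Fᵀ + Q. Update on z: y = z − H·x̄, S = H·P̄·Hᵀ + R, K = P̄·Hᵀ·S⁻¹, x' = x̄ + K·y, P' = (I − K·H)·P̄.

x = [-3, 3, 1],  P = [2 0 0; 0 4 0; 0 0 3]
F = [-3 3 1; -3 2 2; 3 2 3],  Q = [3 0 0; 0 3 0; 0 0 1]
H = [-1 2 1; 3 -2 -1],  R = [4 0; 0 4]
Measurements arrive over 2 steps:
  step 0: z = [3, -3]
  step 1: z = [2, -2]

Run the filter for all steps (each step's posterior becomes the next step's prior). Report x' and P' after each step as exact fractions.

step 0: x̄ = F·x = [19, 17, 0]
step 0: P̄ = F·P·Fᵀ + Q = [60 48 15; 48 49 16; 15 16 62]
step 0: y = z − H·x̄ = [-12, -26]
step 0: S = H·P̄·Hᵀ + R = [164 -58; -58 200]
step 0: K = P̄·Hᵀ·S⁻¹ = [2367/4906 2379/4906; 1245/2453 729/2453; 589/1338 -157/1338]
step 0: x' = x̄ + K·y = [1478/2453, 7807/2453, -1493/669]
step 0: P' = (I − K·H)·P̄ = [4746/2453 3948/2453 144/223; 3948/2453 16157/2453 -2126/223; 144/223 -2126/223 14366/669]
step 1: x̄ = F·x = [40538/7359, 694/7359, 3625/2453]
step 1: P̄ = F·P·Fᵀ + Q = [81832/7359 -46672/7359 -42652/2453; -46672/7359 215791/7359 99354/2453; -42652/2453 99354/2453 379129/2453]
step 1: y = z − H·x̄ = [14331/2453, -11279/669]
step 1: S = H·P̄·Hᵀ + R = [1248889/2453 -131015/223; -131015/223 480593/669]
step 1: K = P̄·Hᵀ·S⁻¹ = [7060672/18926353 7445636/18926353; 5843894/18926353 1665850/18926353; 23311951/37852706 3904377/37852706]
step 1: x' = x̄ + K·y = [19978714/18926353, 7840886/18926353, 63153060/18926353]
step 1: P' = (I − K·H)·P̄ = [29012616/18926353 15019488/18926353 27216328/18926353; 15019488/18926353 135365041/18926353 -232335018/18926353; 27216328/18926353 -232335018/18926353 538510266/18926353]

step 0: x' = [1478/2453, 7807/2453, -1493/669], P' = [4746/2453 3948/2453 144/223; 3948/2453 16157/2453 -2126/223; 144/223 -2126/223 14366/669]
step 1: x' = [19978714/18926353, 7840886/18926353, 63153060/18926353], P' = [29012616/18926353 15019488/18926353 27216328/18926353; 15019488/18926353 135365041/18926353 -232335018/18926353; 27216328/18926353 -232335018/18926353 538510266/18926353]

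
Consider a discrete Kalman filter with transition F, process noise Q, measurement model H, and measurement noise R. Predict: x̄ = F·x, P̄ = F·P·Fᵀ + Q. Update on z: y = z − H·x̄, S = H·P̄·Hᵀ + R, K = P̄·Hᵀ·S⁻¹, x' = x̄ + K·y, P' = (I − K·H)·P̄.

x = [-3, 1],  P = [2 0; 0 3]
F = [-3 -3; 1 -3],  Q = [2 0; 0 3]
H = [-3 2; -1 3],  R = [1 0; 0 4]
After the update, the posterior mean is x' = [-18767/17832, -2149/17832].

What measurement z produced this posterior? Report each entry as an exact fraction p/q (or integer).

z = [3, 1]

x̄ = F·x = [6, -6]
P̄ = F·P·Fᵀ + Q = [47 21; 21 32]
S = H·P̄·Hᵀ + R = [300 102; 102 213]
K = P̄·Hᵀ·S⁻¹ = [-7573/17832 2483/8916; -2479/17832 3733/8916]
x' − x̄ = [-125759/17832, 104843/17832] = K·y
y = (KᵀK)⁻¹·Kᵀ·(x' − x̄) = [33, 25]
z = y + H·x̄ = [33, 25] + [-30, -24] = [3, 1]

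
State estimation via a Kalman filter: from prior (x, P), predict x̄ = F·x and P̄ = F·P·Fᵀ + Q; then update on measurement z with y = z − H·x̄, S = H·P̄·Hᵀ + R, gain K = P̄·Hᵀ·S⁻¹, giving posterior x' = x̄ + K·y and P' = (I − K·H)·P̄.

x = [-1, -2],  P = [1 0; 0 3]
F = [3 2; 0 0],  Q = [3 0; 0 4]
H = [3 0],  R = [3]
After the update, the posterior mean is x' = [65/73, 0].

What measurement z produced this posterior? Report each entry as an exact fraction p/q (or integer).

x̄ = F·x = [-7, 0]
P̄ = F·P·Fᵀ + Q = [24 0; 0 4]
S = H·P̄·Hᵀ + R = [219]
K = P̄·Hᵀ·S⁻¹ = [24/73; 0]
x' − x̄ = [576/73, 0] = K·y
y = (KᵀK)⁻¹·Kᵀ·(x' − x̄) = [24]
z = y + H·x̄ = [24] + [-21] = [3]

z = [3]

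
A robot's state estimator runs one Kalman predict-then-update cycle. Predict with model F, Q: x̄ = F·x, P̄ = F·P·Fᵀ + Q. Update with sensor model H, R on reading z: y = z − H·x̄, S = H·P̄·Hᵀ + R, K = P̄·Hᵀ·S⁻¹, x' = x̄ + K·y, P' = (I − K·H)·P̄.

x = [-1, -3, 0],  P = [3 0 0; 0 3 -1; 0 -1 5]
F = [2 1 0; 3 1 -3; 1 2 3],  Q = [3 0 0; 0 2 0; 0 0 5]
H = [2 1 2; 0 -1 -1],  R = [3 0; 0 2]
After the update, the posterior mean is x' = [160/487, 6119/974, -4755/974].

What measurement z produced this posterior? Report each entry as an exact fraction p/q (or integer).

z = [-3, -2]

x̄ = F·x = [-5, -6, -7]
P̄ = F·P·Fᵀ + Q = [18 24 9; 24 83 -27; 9 -27 53]
S = H·P̄·Hᵀ + R = [430 -174; -174 84]
K = P̄·Hᵀ·S⁻¹ = [135/974 -103/974; -273/487 -5341/2922; 302/487 2849/2922]
x' − x̄ = [2595/487, 11963/974, 2063/974] = K·y
y = (KᵀK)⁻¹·Kᵀ·(x' − x̄) = [27, -15]
z = y + H·x̄ = [27, -15] + [-30, 13] = [-3, -2]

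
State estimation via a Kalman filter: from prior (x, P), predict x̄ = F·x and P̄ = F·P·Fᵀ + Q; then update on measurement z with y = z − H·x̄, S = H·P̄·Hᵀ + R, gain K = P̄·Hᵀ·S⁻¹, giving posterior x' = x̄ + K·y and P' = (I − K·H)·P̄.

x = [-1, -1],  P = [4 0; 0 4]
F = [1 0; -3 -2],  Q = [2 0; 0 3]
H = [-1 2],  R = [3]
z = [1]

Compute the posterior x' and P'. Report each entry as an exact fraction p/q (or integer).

x' = [23/277, 165/277]
P' = [762/277 336/277; 336/277 351/277]

x̄ = F·x = [-1, 5]
P̄ = F·P·Fᵀ + Q = [6 -12; -12 55]
y = z − H·x̄ = [-10]
S = H·P̄·Hᵀ + R = [277]
K = P̄·Hᵀ·S⁻¹ = [-30/277; 122/277]
x' = x̄ + K·y = [23/277, 165/277]
P' = (I − K·H)·P̄ = [762/277 336/277; 336/277 351/277]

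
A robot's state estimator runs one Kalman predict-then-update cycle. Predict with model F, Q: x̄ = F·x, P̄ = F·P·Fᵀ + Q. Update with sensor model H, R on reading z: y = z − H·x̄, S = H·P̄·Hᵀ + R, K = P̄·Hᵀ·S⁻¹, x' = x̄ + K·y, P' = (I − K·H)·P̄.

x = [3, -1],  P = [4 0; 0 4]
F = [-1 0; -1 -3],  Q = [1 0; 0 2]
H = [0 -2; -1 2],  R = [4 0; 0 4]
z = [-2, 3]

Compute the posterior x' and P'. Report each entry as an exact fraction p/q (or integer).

x' = [-1165/523, 362/523]
P' = [1572/523 404/523; 404/523 362/523]

x̄ = F·x = [-3, 0]
P̄ = F·P·Fᵀ + Q = [5 4; 4 42]
y = z − H·x̄ = [-2, 0]
S = H·P̄·Hᵀ + R = [172 -160; -160 161]
K = P̄·Hᵀ·S⁻¹ = [-202/523 -191/523; -181/523 80/523]
x' = x̄ + K·y = [-1165/523, 362/523]
P' = (I − K·H)·P̄ = [1572/523 404/523; 404/523 362/523]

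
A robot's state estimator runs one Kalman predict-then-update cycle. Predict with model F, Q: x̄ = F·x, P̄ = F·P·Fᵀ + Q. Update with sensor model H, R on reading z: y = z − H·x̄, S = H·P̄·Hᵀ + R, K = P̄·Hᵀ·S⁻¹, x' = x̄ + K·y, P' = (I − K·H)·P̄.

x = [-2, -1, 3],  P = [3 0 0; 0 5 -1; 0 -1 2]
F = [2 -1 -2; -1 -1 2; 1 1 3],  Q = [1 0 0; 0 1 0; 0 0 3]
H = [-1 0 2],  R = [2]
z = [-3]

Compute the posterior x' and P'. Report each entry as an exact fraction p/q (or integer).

x' = [-111/35, 201/35, -102/35]
P' = [481/35 -307/70 232/35; -307/70 2579/140 -72/35; 232/35 -72/35 129/35]

x̄ = F·x = [-9, 9, 6]
P̄ = F·P·Fᵀ + Q = [22 -9 -6; -9 21 5; -6 5 23]
y = z − H·x̄ = [-24]
S = H·P̄·Hᵀ + R = [140]
K = P̄·Hᵀ·S⁻¹ = [-17/70; 19/140; 13/35]
x' = x̄ + K·y = [-111/35, 201/35, -102/35]
P' = (I − K·H)·P̄ = [481/35 -307/70 232/35; -307/70 2579/140 -72/35; 232/35 -72/35 129/35]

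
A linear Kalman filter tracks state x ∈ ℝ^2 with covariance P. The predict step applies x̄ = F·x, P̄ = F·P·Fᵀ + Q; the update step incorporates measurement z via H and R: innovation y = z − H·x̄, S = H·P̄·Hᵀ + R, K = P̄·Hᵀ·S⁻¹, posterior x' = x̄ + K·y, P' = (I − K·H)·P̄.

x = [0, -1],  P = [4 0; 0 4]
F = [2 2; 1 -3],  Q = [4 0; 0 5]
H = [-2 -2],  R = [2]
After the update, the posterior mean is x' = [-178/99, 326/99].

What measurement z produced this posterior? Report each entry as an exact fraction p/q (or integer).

x̄ = F·x = [-2, 3]
P̄ = F·P·Fᵀ + Q = [36 -16; -16 45]
S = H·P̄·Hᵀ + R = [198]
K = P̄·Hᵀ·S⁻¹ = [-20/99; -29/99]
x' − x̄ = [20/99, 29/99] = K·y
y = (KᵀK)⁻¹·Kᵀ·(x' − x̄) = [-1]
z = y + H·x̄ = [-1] + [-2] = [-3]

z = [-3]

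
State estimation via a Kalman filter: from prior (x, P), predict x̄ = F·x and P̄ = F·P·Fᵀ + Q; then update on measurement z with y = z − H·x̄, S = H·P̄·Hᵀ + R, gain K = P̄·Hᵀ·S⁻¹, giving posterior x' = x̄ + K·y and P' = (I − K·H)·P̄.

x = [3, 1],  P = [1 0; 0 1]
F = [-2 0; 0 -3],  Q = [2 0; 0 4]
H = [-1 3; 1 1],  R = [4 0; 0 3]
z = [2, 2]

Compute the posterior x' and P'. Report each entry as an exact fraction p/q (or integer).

x' = [-24/31, 94/155]
P' = [498/341 78/341; 78/341 702/1705]

x̄ = F·x = [-6, -3]
P̄ = F·P·Fᵀ + Q = [6 0; 0 13]
y = z − H·x̄ = [5, 11]
S = H·P̄·Hᵀ + R = [127 33; 33 22]
K = P̄·Hᵀ·S⁻¹ = [-6/31 192/341; 39/155 364/1705]
x' = x̄ + K·y = [-24/31, 94/155]
P' = (I − K·H)·P̄ = [498/341 78/341; 78/341 702/1705]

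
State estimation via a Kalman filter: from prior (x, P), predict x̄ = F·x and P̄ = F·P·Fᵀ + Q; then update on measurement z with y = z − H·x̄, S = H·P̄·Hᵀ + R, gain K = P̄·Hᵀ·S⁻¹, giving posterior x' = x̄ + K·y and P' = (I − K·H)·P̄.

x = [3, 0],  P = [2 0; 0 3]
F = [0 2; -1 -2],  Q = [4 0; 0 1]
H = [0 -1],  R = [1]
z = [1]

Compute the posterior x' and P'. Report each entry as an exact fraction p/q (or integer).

x' = [-3/2, -9/8]
P' = [7 -3/4; -3/4 15/16]

x̄ = F·x = [0, -3]
P̄ = F·P·Fᵀ + Q = [16 -12; -12 15]
y = z − H·x̄ = [-2]
S = H·P̄·Hᵀ + R = [16]
K = P̄·Hᵀ·S⁻¹ = [3/4; -15/16]
x' = x̄ + K·y = [-3/2, -9/8]
P' = (I − K·H)·P̄ = [7 -3/4; -3/4 15/16]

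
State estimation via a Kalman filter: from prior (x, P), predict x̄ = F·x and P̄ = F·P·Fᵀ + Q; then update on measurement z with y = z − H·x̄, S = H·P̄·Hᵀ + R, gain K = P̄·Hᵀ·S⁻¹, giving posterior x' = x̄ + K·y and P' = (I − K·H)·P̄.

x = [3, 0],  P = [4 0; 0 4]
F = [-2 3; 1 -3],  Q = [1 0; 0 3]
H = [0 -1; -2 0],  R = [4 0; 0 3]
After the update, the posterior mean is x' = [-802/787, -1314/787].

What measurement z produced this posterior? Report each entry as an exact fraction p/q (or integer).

x̄ = F·x = [-6, 3]
P̄ = F·P·Fᵀ + Q = [53 -44; -44 43]
S = H·P̄·Hᵀ + R = [47 -88; -88 215]
K = P̄·Hᵀ·S⁻¹ = [44/787 -370/787; -1501/2361 352/2361]
x' − x̄ = [3920/787, -3675/787] = K·y
y = (KᵀK)⁻¹·Kᵀ·(x' − x̄) = [5, -10]
z = y + H·x̄ = [5, -10] + [-3, 12] = [2, 2]

z = [2, 2]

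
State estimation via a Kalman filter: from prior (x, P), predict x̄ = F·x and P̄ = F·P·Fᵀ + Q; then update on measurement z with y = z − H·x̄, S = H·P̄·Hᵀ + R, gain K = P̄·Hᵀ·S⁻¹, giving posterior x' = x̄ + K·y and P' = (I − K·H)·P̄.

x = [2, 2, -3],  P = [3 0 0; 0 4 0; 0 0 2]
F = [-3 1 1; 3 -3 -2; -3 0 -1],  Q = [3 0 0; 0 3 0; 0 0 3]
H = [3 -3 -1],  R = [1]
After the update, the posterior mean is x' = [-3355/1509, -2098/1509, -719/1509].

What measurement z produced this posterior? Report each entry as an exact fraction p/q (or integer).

x̄ = F·x = [-7, 6, -3]
P̄ = F·P·Fᵀ + Q = [36 -43 25; -43 74 -23; 25 -23 32]
S = H·P̄·Hᵀ + R = [1509]
K = P̄·Hᵀ·S⁻¹ = [212/1509; -328/1509; 112/1509]
x' − x̄ = [7208/1509, -11152/1509, 3808/1509] = K·y
y = (KᵀK)⁻¹·Kᵀ·(x' − x̄) = [34]
z = y + H·x̄ = [34] + [-36] = [-2]

z = [-2]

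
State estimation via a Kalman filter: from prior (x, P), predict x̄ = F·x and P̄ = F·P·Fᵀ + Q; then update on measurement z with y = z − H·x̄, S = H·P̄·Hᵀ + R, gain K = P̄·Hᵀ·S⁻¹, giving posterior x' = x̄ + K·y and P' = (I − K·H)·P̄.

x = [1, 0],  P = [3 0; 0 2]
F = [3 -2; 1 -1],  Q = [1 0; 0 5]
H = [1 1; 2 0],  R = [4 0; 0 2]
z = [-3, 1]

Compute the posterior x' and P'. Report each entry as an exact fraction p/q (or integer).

x' = [110/373, -697/373]
P' = [335/746 -139/746; -139/746 1759/746]

x̄ = F·x = [3, 1]
P̄ = F·P·Fᵀ + Q = [36 13; 13 10]
y = z − H·x̄ = [-7, -5]
S = H·P̄·Hᵀ + R = [76 98; 98 146]
K = P̄·Hᵀ·S⁻¹ = [49/746 335/746; 405/746 -139/746]
x' = x̄ + K·y = [110/373, -697/373]
P' = (I − K·H)·P̄ = [335/746 -139/746; -139/746 1759/746]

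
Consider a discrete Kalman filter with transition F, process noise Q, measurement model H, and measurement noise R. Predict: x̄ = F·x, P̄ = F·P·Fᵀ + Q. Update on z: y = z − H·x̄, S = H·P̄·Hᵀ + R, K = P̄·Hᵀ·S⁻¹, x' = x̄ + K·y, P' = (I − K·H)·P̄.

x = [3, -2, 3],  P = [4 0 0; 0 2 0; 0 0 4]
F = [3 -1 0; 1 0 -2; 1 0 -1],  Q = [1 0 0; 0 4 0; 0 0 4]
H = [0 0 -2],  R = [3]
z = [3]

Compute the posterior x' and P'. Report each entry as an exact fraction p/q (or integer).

x̄ = F·x = [11, -3, 0]
P̄ = F·P·Fᵀ + Q = [39 12 12; 12 24 12; 12 12 12]
y = z − H·x̄ = [3]
S = H·P̄·Hᵀ + R = [51]
K = P̄·Hᵀ·S⁻¹ = [-8/17; -8/17; -8/17]
x' = x̄ + K·y = [163/17, -75/17, -24/17]
P' = (I − K·H)·P̄ = [471/17 12/17 12/17; 12/17 216/17 12/17; 12/17 12/17 12/17]

x' = [163/17, -75/17, -24/17]
P' = [471/17 12/17 12/17; 12/17 216/17 12/17; 12/17 12/17 12/17]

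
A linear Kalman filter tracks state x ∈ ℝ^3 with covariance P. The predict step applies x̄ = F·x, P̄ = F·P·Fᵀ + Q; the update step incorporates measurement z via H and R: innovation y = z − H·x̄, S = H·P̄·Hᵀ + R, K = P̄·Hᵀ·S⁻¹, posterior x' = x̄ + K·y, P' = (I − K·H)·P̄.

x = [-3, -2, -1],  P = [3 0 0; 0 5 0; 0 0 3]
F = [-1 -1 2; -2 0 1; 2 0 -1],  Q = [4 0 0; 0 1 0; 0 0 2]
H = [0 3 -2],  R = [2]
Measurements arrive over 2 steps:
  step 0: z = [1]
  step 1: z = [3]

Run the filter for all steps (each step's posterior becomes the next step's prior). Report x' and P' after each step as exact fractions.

step 0: x' = [-129/197, 49/197, -37/197], P' = [2928/197 24/197 6/197; 24/197 110/197 126/197; 6/197 126/197 457/394]
step 1: x' = [-143522/603311, 362809/603311, -361781/603311], P' = [3274130/603311 49640/603311 12410/603311; 49640/603311 337602/603311 386056/603311; 12410/603311 386056/603311 699825/603311]

step 0: x̄ = F·x = [3, 5, -5]
step 0: P̄ = F·P·Fᵀ + Q = [24 12 -12; 12 16 -15; -12 -15 17]
step 0: y = z − H·x̄ = [-24]
step 0: S = H·P̄·Hᵀ + R = [394]
step 0: K = P̄·Hᵀ·S⁻¹ = [30/197; 39/197; -79/394]
step 0: x' = x̄ + K·y = [-129/197, 49/197, -37/197]
step 0: P' = (I − K·H)·P̄ = [2928/197 24/197 6/197; 24/197 110/197 126/197; 6/197 126/197 457/394]
step 1: x̄ = F·x = [6/197, 221/197, -221/197]
step 1: P̄ = F·P·Fᵀ + Q = [4260/197 6205/197 -6205/197; 6205/197 24227/394 -23833/394; -6205/197 -23833/394 24621/394]
step 1: y = z − H·x̄ = [-514/197]
step 1: S = H·P̄·Hᵀ + R = [603311/394]
step 1: K = P̄·Hᵀ·S⁻¹ = [62050/603311; 120347/603311; -120741/603311]
step 1: x' = x̄ + K·y = [-143522/603311, 362809/603311, -361781/603311]
step 1: P' = (I − K·H)·P̄ = [3274130/603311 49640/603311 12410/603311; 49640/603311 337602/603311 386056/603311; 12410/603311 386056/603311 699825/603311]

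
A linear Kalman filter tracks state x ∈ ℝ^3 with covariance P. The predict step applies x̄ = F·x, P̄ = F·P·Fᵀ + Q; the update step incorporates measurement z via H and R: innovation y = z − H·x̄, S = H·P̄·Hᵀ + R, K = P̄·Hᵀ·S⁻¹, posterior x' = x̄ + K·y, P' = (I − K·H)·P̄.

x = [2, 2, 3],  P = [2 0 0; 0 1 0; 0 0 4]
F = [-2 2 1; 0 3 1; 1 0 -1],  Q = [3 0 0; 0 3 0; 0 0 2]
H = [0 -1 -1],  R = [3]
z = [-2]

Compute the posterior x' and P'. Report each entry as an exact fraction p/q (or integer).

x̄ = F·x = [3, 9, -1]
P̄ = F·P·Fᵀ + Q = [19 10 -8; 10 16 -4; -8 -4 8]
y = z − H·x̄ = [6]
S = H·P̄·Hᵀ + R = [19]
K = P̄·Hᵀ·S⁻¹ = [-2/19; -12/19; -4/19]
x' = x̄ + K·y = [45/19, 99/19, -43/19]
P' = (I − K·H)·P̄ = [357/19 166/19 -160/19; 166/19 160/19 -124/19; -160/19 -124/19 136/19]

x' = [45/19, 99/19, -43/19]
P' = [357/19 166/19 -160/19; 166/19 160/19 -124/19; -160/19 -124/19 136/19]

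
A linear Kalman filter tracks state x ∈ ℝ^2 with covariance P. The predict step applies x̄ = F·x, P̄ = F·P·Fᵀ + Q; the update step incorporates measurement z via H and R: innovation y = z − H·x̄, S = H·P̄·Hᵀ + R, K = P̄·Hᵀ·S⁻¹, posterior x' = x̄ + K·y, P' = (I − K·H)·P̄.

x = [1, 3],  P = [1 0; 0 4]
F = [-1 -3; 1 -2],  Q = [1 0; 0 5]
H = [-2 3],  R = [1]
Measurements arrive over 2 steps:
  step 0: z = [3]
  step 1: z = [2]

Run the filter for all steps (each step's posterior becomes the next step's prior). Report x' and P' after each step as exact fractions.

step 0: x' = [-736/75, -83/15], P' = [2801/75 373/15; 373/15 50/3]
step 1: x' = [-40559/14755, -17458/14755], P' = [247336/14755 162082/14755; 162082/14755 21564/2951]

step 0: x̄ = F·x = [-10, -5]
step 0: P̄ = F·P·Fᵀ + Q = [38 23; 23 22]
step 0: y = z − H·x̄ = [-2]
step 0: S = H·P̄·Hᵀ + R = [75]
step 0: K = P̄·Hᵀ·S⁻¹ = [-7/75; 4/15]
step 0: x' = x̄ + K·y = [-736/75, -83/15]
step 0: P' = (I − K·H)·P̄ = [2801/75 373/15; 373/15 50/3]
step 1: x̄ = F·x = [1981/75, 94/75]
step 1: P̄ = F·P·Fᵀ + Q = [25316/75 2834/75; 2834/75 716/75]
step 1: y = z − H·x̄ = [766/15]
step 1: S = H·P̄·Hᵀ + R = [2951/3]
step 1: K = P̄·Hᵀ·S⁻¹ = [-8426/14755; -704/14755]
step 1: x' = x̄ + K·y = [-40559/14755, -17458/14755]
step 1: P' = (I − K·H)·P̄ = [247336/14755 162082/14755; 162082/14755 21564/2951]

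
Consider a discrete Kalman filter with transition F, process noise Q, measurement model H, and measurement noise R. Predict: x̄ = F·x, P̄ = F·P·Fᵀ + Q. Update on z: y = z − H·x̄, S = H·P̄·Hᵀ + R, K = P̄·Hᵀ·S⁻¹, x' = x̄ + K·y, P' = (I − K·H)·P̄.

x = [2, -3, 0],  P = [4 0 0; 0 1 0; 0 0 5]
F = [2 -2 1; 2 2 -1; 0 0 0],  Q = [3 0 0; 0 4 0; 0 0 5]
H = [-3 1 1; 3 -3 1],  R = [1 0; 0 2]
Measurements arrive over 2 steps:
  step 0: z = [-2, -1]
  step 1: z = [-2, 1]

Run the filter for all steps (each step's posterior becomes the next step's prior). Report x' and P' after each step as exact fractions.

step 0: x̄ = F·x = [10, -2, 0]
step 0: P̄ = F·P·Fᵀ + Q = [28 7 0; 7 29 0; 0 0 5]
step 0: y = z − H·x̄ = [30, -37]
step 0: S = H·P̄·Hᵀ + R = [245 -250; -250 394]
step 0: K = P̄·Hᵀ·S⁻¹ = [-7294/17015 -763/6806; -6674/17015 -1417/3403; 322/3403 495/6806]
step 0: x' = x̄ + K·y = [8763/6806, 5579/3403, 1005/6806]
step 0: P' = (I − K·H)·P̄ = [69909/34030 51562/17015 18403/6806; 51562/17015 79217/17015 13759/3403; 18403/6806 13759/3403 28335/6806]
step 1: x̄ = F·x = [-3785/6806, 38837/6806, 0]
step 1: P̄ = F·P·Fᵀ + Q = [29969/6806 10917/6806 0; 10917/6806 1097739/34030 0; 0 0 5]
step 1: y = z − H·x̄ = [-31902/3403, 67336/3403]
step 1: S = H·P̄·Hᵀ + R = [1161507/17015 -1908326/17015; -1908326/17015 5241968/17015]
step 1: K = P̄·Hᵀ·S⁻¹ = [-11203011/35951725 -3098427/35951725; -3162267/14380690 -10887723/28761380; 3575147/14380690 3069833/28761380]
step 1: x' = x̄ + K·y = [1897717/2876138, 797309/2876138, -314405/1438069]
step 1: P' = (I − K·H)·P̄ = [108611549/71903450 32082849/14380690 14301438/7190345; 32082849/14380690 20022255/5752276 17212257/5752276; 14301438/7190345 17212257/5752276 18541253/5752276]

step 0: x' = [8763/6806, 5579/3403, 1005/6806], P' = [69909/34030 51562/17015 18403/6806; 51562/17015 79217/17015 13759/3403; 18403/6806 13759/3403 28335/6806]
step 1: x' = [1897717/2876138, 797309/2876138, -314405/1438069], P' = [108611549/71903450 32082849/14380690 14301438/7190345; 32082849/14380690 20022255/5752276 17212257/5752276; 14301438/7190345 17212257/5752276 18541253/5752276]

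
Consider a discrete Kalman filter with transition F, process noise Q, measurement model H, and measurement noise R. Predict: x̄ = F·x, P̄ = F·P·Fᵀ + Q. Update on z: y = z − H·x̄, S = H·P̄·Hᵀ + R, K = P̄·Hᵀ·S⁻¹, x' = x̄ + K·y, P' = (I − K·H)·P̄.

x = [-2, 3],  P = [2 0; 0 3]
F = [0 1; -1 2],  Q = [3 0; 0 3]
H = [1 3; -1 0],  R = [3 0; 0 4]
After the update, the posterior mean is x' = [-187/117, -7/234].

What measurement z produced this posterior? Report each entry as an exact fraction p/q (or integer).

x̄ = F·x = [3, 8]
P̄ = F·P·Fᵀ + Q = [6 6; 6 17]
S = H·P̄·Hᵀ + R = [198 -24; -24 10]
K = P̄·Hᵀ·S⁻¹ = [8/117 -17/39; 71/234 5/39]
x' − x̄ = [-538/117, -1879/234] = K·y
y = (KᵀK)⁻¹·Kᵀ·(x' − x̄) = [-29, 6]
z = y + H·x̄ = [-29, 6] + [27, -3] = [-2, 3]

z = [-2, 3]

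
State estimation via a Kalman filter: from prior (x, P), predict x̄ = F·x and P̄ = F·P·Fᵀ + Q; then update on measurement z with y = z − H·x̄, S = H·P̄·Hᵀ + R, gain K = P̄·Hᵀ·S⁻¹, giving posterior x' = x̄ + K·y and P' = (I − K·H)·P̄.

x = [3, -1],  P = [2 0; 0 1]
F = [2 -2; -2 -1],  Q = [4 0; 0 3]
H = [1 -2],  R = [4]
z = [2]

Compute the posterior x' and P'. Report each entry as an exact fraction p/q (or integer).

x̄ = F·x = [8, -5]
P̄ = F·P·Fᵀ + Q = [16 -6; -6 12]
y = z − H·x̄ = [-16]
S = H·P̄·Hᵀ + R = [92]
K = P̄·Hᵀ·S⁻¹ = [7/23; -15/46]
x' = x̄ + K·y = [72/23, 5/23]
P' = (I − K·H)·P̄ = [172/23 72/23; 72/23 51/23]

x' = [72/23, 5/23]
P' = [172/23 72/23; 72/23 51/23]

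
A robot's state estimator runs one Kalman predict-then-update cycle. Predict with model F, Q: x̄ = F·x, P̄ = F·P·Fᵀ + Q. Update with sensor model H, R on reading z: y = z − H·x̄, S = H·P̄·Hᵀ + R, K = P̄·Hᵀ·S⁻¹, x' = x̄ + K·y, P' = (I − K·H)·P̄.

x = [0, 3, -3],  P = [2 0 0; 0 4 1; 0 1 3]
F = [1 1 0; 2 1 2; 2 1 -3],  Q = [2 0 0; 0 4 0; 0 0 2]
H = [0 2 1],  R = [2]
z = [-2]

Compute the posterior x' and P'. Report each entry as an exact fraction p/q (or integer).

x' = [211/137, -867/137, 1476/137]
P' = [471/137 -55/137 160/137; -55/137 1135/137 -2156/137; 160/137 -2156/137 4354/137]

x̄ = F·x = [3, -3, 12]
P̄ = F·P·Fᵀ + Q = [8 10 5; 10 32 -7; 5 -7 35]
y = z − H·x̄ = [-8]
S = H·P̄·Hᵀ + R = [137]
K = P̄·Hᵀ·S⁻¹ = [25/137; 57/137; 21/137]
x' = x̄ + K·y = [211/137, -867/137, 1476/137]
P' = (I − K·H)·P̄ = [471/137 -55/137 160/137; -55/137 1135/137 -2156/137; 160/137 -2156/137 4354/137]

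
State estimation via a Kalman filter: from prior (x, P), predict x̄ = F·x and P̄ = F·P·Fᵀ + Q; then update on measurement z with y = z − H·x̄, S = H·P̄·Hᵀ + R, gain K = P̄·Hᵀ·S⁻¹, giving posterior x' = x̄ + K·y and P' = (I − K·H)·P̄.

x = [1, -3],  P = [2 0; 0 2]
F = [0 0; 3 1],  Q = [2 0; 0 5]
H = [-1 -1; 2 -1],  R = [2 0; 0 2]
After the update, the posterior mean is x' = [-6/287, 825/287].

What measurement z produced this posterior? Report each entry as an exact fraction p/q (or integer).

x̄ = F·x = [0, 0]
P̄ = F·P·Fᵀ + Q = [2 0; 0 25]
S = H·P̄·Hᵀ + R = [29 21; 21 35]
K = P̄·Hᵀ·S⁻¹ = [-11/41 79/287; -25/41 -100/287]
x' − x̄ = [-6/287, 825/287] = K·y
y = (KᵀK)⁻¹·Kᵀ·(x' − x̄) = [-3, -3]
z = y + H·x̄ = [-3, -3] + [0, 0] = [-3, -3]

z = [-3, -3]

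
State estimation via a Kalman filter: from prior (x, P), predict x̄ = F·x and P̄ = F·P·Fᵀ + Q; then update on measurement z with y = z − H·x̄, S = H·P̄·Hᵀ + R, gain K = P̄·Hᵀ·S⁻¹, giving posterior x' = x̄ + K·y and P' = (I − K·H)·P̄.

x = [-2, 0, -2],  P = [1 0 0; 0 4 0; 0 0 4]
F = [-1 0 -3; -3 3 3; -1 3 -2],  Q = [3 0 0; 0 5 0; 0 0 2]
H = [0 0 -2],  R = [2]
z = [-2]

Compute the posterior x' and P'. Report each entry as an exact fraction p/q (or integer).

x' = [638/111, -50/37, 116/111]
P' = [3190/111 -1471/37 25/111; -1471/37 3032/37 5/37; 25/111 5/37 55/111]

x̄ = F·x = [8, 0, 6]
P̄ = F·P·Fᵀ + Q = [40 -33 25; -33 86 15; 25 15 55]
y = z − H·x̄ = [10]
S = H·P̄·Hᵀ + R = [222]
K = P̄·Hᵀ·S⁻¹ = [-25/111; -5/37; -55/111]
x' = x̄ + K·y = [638/111, -50/37, 116/111]
P' = (I − K·H)·P̄ = [3190/111 -1471/37 25/111; -1471/37 3032/37 5/37; 25/111 5/37 55/111]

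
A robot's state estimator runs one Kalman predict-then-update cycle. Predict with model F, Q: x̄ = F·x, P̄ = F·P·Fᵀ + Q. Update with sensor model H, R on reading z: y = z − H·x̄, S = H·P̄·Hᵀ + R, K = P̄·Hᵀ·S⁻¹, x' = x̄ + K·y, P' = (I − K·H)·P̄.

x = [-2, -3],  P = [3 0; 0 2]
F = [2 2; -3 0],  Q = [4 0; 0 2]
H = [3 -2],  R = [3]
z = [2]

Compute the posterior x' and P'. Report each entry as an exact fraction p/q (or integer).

x̄ = F·x = [-10, 6]
P̄ = F·P·Fᵀ + Q = [24 -18; -18 29]
y = z − H·x̄ = [44]
S = H·P̄·Hᵀ + R = [551]
K = P̄·Hᵀ·S⁻¹ = [108/551; -112/551]
x' = x̄ + K·y = [-758/551, -1622/551]
P' = (I − K·H)·P̄ = [1560/551 2178/551; 2178/551 3435/551]

x' = [-758/551, -1622/551]
P' = [1560/551 2178/551; 2178/551 3435/551]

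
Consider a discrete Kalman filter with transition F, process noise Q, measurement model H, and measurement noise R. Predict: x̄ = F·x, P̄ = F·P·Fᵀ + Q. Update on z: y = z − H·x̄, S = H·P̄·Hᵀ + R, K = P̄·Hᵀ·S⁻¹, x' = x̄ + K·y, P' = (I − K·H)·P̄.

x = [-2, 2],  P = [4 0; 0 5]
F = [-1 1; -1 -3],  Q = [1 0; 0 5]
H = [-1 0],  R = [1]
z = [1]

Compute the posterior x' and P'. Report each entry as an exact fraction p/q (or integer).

x̄ = F·x = [4, -4]
P̄ = F·P·Fᵀ + Q = [10 -11; -11 54]
y = z − H·x̄ = [5]
S = H·P̄·Hᵀ + R = [11]
K = P̄·Hᵀ·S⁻¹ = [-10/11; 1]
x' = x̄ + K·y = [-6/11, 1]
P' = (I − K·H)·P̄ = [10/11 -1; -1 43]

x' = [-6/11, 1]
P' = [10/11 -1; -1 43]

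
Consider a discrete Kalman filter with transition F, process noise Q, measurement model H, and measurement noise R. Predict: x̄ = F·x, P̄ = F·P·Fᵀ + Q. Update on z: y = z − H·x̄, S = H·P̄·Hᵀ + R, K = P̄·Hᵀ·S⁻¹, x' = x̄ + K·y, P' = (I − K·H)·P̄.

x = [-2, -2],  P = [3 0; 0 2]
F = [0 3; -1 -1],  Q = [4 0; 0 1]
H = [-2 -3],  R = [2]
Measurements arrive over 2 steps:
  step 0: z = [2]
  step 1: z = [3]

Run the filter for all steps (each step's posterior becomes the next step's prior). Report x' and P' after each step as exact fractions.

step 0: x' = [-121/18, 23/6], P' = [227/18 -49/6; -49/6 11/2]
step 1: x' = [-3995/2022, 130/337], P' = [1737/674 -1475/1011; -1475/1011 344/337]

step 0: x̄ = F·x = [-6, 4]
step 0: P̄ = F·P·Fᵀ + Q = [22 -6; -6 6]
step 0: y = z − H·x̄ = [2]
step 0: S = H·P̄·Hᵀ + R = [72]
step 0: K = P̄·Hᵀ·S⁻¹ = [-13/36; -1/12]
step 0: x' = x̄ + K·y = [-121/18, 23/6]
step 0: P' = (I − K·H)·P̄ = [227/18 -49/6; -49/6 11/2]
step 1: x̄ = F·x = [23/2, 26/9]
step 1: P̄ = F·P·Fᵀ + Q = [107/2 8; 8 25/9]
step 1: y = z − H·x̄ = [104/3]
step 1: S = H·P̄·Hᵀ + R = [337]
step 1: K = P̄·Hᵀ·S⁻¹ = [-131/337; -73/1011]
step 1: x' = x̄ + K·y = [-3995/2022, 130/337]
step 1: P' = (I − K·H)·P̄ = [1737/674 -1475/1011; -1475/1011 344/337]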